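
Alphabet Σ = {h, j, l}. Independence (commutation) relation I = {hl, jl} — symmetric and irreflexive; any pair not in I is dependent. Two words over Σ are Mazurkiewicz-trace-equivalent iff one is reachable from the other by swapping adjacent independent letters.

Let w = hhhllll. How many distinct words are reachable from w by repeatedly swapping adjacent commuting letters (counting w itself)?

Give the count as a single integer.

0(h) covers ∅
1(h) covers 0:h
2(h) covers 1:h
3(l) covers ∅
4(l) covers 3:l
5(l) covers 4:l
6(l) covers 5:l
floor of heap: 0:h, 3:l
completions by unplaced set U, small U first (add the entries for U minus each lowest piece of U):
  |U|=1: {2}:1  {6}:1
  |U|=2: {1,2}:1  {2,6}:2  {5,6}:1
  |U|=3: {0,1,2}:1  {1,2,6}:3  {2,5,6}:3  {4,5,6}:1
  |U|=4: {0,1,2,6}:4  {1,2,5,6}:6  {2,4,5,6}:4  {3,4,5,6}:1
  |U|=5: {0,1,2,5,6}:10  {1,2,4,5,6}:10  {2,3,4,5,6}:5
  start at 0(h): 15
  start at 3(l): 20
sum over floor = 35

35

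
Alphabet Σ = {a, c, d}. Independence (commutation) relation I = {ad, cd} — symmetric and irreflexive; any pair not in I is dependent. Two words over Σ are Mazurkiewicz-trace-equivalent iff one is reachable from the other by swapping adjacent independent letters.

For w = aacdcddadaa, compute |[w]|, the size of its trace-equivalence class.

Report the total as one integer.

330

0(a) covers ∅
1(a) covers 0:a
2(c) covers 1:a
3(d) covers ∅
4(c) covers 2:c
5(d) covers 3:d
6(d) covers 5:d
7(a) covers 4:c
8(d) covers 6:d
9(a) covers 7:a
10(a) covers 9:a
floor of heap: 0:a, 3:d
completions by unplaced set U, small U first (add the entries for U minus each lowest piece of U):
  |U|=1: {8}:1  {10}:1
  |U|=2: {6,8}:1  {8,10}:2  {9,10}:1
  |U|=3: {5,6,8}:1  {6,8,10}:3  {7,9,10}:1  {8,9,10}:3
  |U|=4: {3,5,6,8}:1  {4,7,9,10}:1  {5,6,8,10}:4  {6,8,9,10}:6  {7,8,9,10}:4
  |U|=5: {2,4,7,9,10}:1  {3,5,6,8,10}:5  {4,7,8,9,10}:5  {5,6,8,9,10}:10  {6,7,8,9,10}:10
  |U|=6: {1,2,4,7,9,10}:1  {2,4,7,8,9,10}:6  {3,5,6,8,9,10}:15  {4,6,7,8,9,10}:15  {5,6,7,8,9,10}:20
  |U|=7: {0,1,2,4,7,9,10}:1  {1,2,4,7,8,9,10}:7  {2,4,6,7,8,9,10}:21  {3,5,6,7,8,9,10}:35  {4,5,6,7,8,9,10}:35
  |U|=8: {0,1,2,4,7,8,9,10}:8  {1,2,4,6,7,8,9,10}:28  {2,4,5,6,7,8,9,10}:56  {3,4,5,6,7,8,9,10}:70
  |U|=9: {0,1,2,4,6,7,8,9,10}:36  {1,2,4,5,6,7,8,9,10}:84  {2,3,4,5,6,7,8,9,10}:126
  start at 0(a): 210
  start at 3(d): 120
sum over floor = 330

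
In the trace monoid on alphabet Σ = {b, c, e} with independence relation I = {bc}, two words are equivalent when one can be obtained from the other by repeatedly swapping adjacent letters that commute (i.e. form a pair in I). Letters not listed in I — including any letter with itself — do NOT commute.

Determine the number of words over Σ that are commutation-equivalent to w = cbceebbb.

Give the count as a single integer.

3

piece 0:c — minimal
piece 1:b — minimal
piece 2:c rests on {0:c}
piece 3:e rests on {1:b, 2:c}
piece 4:e rests on {3:e}
piece 5:b rests on {4:e}
piece 6:b rests on {5:b}
piece 7:b rests on {6:b}
minimal pieces: {0:c, 1:b}
ways to finish when only these pieces remain (= sum over removing one remaining piece with nothing left below it):
  1 left: {7}→1
  2 left: {6,7}→1
  3 left: {5,6,7}→1
  4 left: {4,5,6,7}→1
  5 left: {3,4,5,6,7}→1
  6 left: {1,3,4,5,6,7}→1  {2,3,4,5,6,7}→1
  placing 0:c first → 2 extensions
  placing 1:b first → 1 extensions
total linear extensions = 3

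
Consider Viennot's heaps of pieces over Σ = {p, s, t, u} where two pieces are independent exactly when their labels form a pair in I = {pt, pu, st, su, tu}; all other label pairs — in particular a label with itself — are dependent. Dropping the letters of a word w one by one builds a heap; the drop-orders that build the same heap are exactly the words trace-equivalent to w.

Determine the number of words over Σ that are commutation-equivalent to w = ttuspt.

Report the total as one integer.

#0=t has no predecessor
#1=t depends on [0:t]
#2=u has no predecessor
#3=s has no predecessor
#4=p depends on [3:s]
#5=t depends on [1:t]
sources: [0:t, 2:u, 3:s]
N(rest) = Σ N(rest − s) over sources s of rest; N(one piece) = 1:
  size 1 → [2]=1  [4]=1  [5]=1
  size 2 → [1,5]=1  [2,4]=2  [2,5]=2  [3,4]=1  [4,5]=2
  size 3 → [0,1,5]=1  [1,2,5]=3  [1,4,5]=3  [2,3,4]=3  [2,4,5]=6  [3,4,5]=3
  size 4 → [0,1,2,5]=4  [0,1,4,5]=4  [1,2,4,5]=12  [1,3,4,5]=6  [2,3,4,5]=12
  first=0(t) contributes 30
  first=2(u) contributes 10
  first=3(s) contributes 20
|[w]| = 60

60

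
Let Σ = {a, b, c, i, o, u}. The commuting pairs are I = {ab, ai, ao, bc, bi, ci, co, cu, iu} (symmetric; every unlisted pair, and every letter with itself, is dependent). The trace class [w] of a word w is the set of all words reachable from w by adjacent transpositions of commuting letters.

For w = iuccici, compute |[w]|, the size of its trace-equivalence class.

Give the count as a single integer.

140

piece 0:i — minimal
piece 1:u — minimal
piece 2:c — minimal
piece 3:c rests on {2:c}
piece 4:i rests on {0:i}
piece 5:c rests on {3:c}
piece 6:i rests on {4:i}
minimal pieces: {0:i, 1:u, 2:c}
ways to finish when only these pieces remain (= sum over removing one remaining piece with nothing left below it):
  1 left: {1}→1  {5}→1  {6}→1
  2 left: {1,5}→2  {1,6}→2  {3,5}→1  {4,6}→1  {5,6}→2
  3 left: {0,4,6}→1  {1,3,5}→3  {1,4,6}→3  {1,5,6}→6  {2,3,5}→1  {3,5,6}→3  {4,5,6}→3
  4 left: {0,1,4,6}→4  {0,4,5,6}→4  {1,2,3,5}→4  {1,3,5,6}→12  {1,4,5,6}→12  {2,3,5,6}→4  {3,4,5,6}→6
  5 left: {0,1,4,5,6}→20  {0,3,4,5,6}→10  {1,2,3,5,6}→20  {1,3,4,5,6}→30  {2,3,4,5,6}→10
  placing 0:i first → 60 extensions
  placing 1:u first → 20 extensions
  placing 2:c first → 60 extensions
total linear extensions = 140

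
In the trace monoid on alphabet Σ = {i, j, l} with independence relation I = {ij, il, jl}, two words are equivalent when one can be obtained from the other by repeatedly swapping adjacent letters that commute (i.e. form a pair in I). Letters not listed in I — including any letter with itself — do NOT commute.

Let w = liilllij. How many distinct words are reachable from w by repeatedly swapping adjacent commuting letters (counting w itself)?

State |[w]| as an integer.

0(l) covers ∅
1(i) covers ∅
2(i) covers 1:i
3(l) covers 0:l
4(l) covers 3:l
5(l) covers 4:l
6(i) covers 2:i
7(j) covers ∅
floor of heap: 0:l, 1:i, 7:j
completions by unplaced set U, small U first (add the entries for U minus each lowest piece of U):
  |U|=1: {5}:1  {6}:1  {7}:1
  |U|=2: {2,6}:1  {4,5}:1  {5,6}:2  {5,7}:2  {6,7}:2
  |U|=3: {1,2,6}:1  {2,5,6}:3  {2,6,7}:3  {3,4,5}:1  {4,5,6}:3  {4,5,7}:3  {5,6,7}:6
  |U|=4: {0,3,4,5}:1  {1,2,5,6}:4  {1,2,6,7}:4  {2,4,5,6}:6  {2,5,6,7}:12  {3,4,5,6}:4  {3,4,5,7}:4  {4,5,6,7}:12
  |U|=5: {0,3,4,5,6}:5  {0,3,4,5,7}:5  {1,2,4,5,6}:10  {1,2,5,6,7}:20  {2,3,4,5,6}:10  {2,4,5,6,7}:30  {3,4,5,6,7}:20
  |U|=6: {0,2,3,4,5,6}:15  {0,3,4,5,6,7}:30  {1,2,3,4,5,6}:20  {1,2,4,5,6,7}:60  {2,3,4,5,6,7}:60
  start at 0(l): 140
  start at 1(i): 105
  start at 7(j): 35
sum over floor = 280

280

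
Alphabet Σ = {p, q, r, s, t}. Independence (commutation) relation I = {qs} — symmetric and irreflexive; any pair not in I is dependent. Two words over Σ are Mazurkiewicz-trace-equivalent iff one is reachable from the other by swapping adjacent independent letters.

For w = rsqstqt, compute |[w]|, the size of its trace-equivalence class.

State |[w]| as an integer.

3

#0=r has no predecessor
#1=s depends on [0:r]
#2=q depends on [0:r]
#3=s depends on [1:s]
#4=t depends on [2:q, 3:s]
#5=q depends on [4:t]
#6=t depends on [5:q]
sources: [0:r]
N(rest) = Σ N(rest − s) over sources s of rest; N(one piece) = 1:
  size 1 → [6]=1
  size 2 → [5,6]=1
  size 3 → [4,5,6]=1
  size 4 → [2,4,5,6]=1  [3,4,5,6]=1
  size 5 → [1,3,4,5,6]=1  [2,3,4,5,6]=2
  first=0(r) contributes 3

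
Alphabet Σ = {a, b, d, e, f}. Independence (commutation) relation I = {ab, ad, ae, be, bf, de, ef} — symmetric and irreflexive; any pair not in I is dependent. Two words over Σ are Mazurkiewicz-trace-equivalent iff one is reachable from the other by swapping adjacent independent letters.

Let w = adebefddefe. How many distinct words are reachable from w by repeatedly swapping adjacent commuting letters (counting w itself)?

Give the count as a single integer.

1650

#0=a has no predecessor
#1=d has no predecessor
#2=e has no predecessor
#3=b depends on [1:d]
#4=e depends on [2:e]
#5=f depends on [0:a, 1:d]
#6=d depends on [3:b, 5:f]
#7=d depends on [6:d]
#8=e depends on [4:e]
#9=f depends on [7:d]
#10=e depends on [8:e]
sources: [0:a, 1:d, 2:e]
N(rest) = Σ N(rest − s) over sources s of rest; N(one piece) = 1:
  size 1 → [9]=1  [10]=1
  size 2 → [7,9]=1  [8,10]=1  [9,10]=2
  size 3 → [4,8,10]=1  [6,7,9]=1  [7,9,10]=3  [8,9,10]=3
  size 4 → [2,4,8,10]=1  [3,6,7,9]=1  [4,8,9,10]=4  [5,6,7,9]=1  [6,7,9,10]=4  [7,8,9,10]=6
  size 5 → [0,5,6,7,9]=1  [2,4,8,9,10]=5  [3,5,6,7,9]=2  [3,6,7,9,10]=5  [4,7,8,9,10]=10  [5,6,7,9,10]=5  [6,7,8,9,10]=10
  size 6 → [0,3,5,6,7,9]=3  [0,5,6,7,9,10]=6  [1,3,5,6,7,9]=2  [2,4,7,8,9,10]=15  [3,5,6,7,9,10]=12  [3,6,7,8,9,10]=15  [4,6,7,8,9,10]=20  [5,6,7,8,9,10]=15
  size 7 → [0,1,3,5,6,7,9]=5  [0,3,5,6,7,9,10]=21  [0,5,6,7,8,9,10]=21  [1,3,5,6,7,9,10]=14  [2,4,6,7,8,9,10]=35  [3,4,6,7,8,9,10]=35  [3,5,6,7,8,9,10]=42  [4,5,6,7,8,9,10]=35
  size 8 → [0,1,3,5,6,7,9,10]=40  [0,3,5,6,7,8,9,10]=84  [0,4,5,6,7,8,9,10]=56  [1,3,5,6,7,8,9,10]=56  [2,3,4,6,7,8,9,10]=70  [2,4,5,6,7,8,9,10]=70  [3,4,5,6,7,8,9,10]=112
  size 9 → [0,1,3,5,6,7,8,9,10]=180  [0,2,4,5,6,7,8,9,10]=126  [0,3,4,5,6,7,8,9,10]=252  [1,3,4,5,6,7,8,9,10]=168  [2,3,4,5,6,7,8,9,10]=252
  first=0(a) contributes 420
  first=1(d) contributes 630
  first=2(e) contributes 600
|[w]| = 1650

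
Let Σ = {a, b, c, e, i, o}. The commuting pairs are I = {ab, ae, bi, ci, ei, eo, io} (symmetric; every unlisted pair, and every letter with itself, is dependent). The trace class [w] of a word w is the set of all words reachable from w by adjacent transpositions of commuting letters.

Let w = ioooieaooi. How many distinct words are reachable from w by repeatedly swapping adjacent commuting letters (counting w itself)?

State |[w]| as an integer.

300

0(i) covers ∅
1(o) covers ∅
2(o) covers 1:o
3(o) covers 2:o
4(i) covers 0:i
5(e) covers ∅
6(a) covers 3:o, 4:i
7(o) covers 6:a
8(o) covers 7:o
9(i) covers 6:a
floor of heap: 0:i, 1:o, 5:e
completions by unplaced set U, small U first (add the entries for U minus each lowest piece of U):
  |U|=1: {5}:1  {8}:1  {9}:1
  |U|=2: {5,8}:2  {5,9}:2  {7,8}:1  {8,9}:2
  |U|=3: {5,7,8}:3  {5,8,9}:6  {7,8,9}:3
  |U|=4: {5,7,8,9}:12  {6,7,8,9}:3
  |U|=5: {3,6,7,8,9}:3  {4,6,7,8,9}:3  {5,6,7,8,9}:15
  |U|=6: {0,4,6,7,8,9}:3  {2,3,6,7,8,9}:3  {3,4,6,7,8,9}:6  {3,5,6,7,8,9}:18  {4,5,6,7,8,9}:18
  |U|=7: {0,3,4,6,7,8,9}:9  {0,4,5,6,7,8,9}:21  {1,2,3,6,7,8,9}:3  {2,3,4,6,7,8,9}:9  {2,3,5,6,7,8,9}:21  {3,4,5,6,7,8,9}:42
  |U|=8: {0,2,3,4,6,7,8,9}:18  {0,3,4,5,6,7,8,9}:72  {1,2,3,4,6,7,8,9}:12  {1,2,3,5,6,7,8,9}:24  {2,3,4,5,6,7,8,9}:72
  start at 0(i): 108
  start at 1(o): 162
  start at 5(e): 30
sum over floor = 300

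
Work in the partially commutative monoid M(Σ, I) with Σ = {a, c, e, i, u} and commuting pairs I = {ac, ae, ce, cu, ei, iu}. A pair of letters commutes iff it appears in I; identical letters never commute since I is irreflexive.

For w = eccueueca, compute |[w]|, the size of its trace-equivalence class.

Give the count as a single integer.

168

0(e) covers ∅
1(c) covers ∅
2(c) covers 1:c
3(u) covers 0:e
4(e) covers 3:u
5(u) covers 4:e
6(e) covers 5:u
7(c) covers 2:c
8(a) covers 5:u
floor of heap: 0:e, 1:c
completions by unplaced set U, small U first (add the entries for U minus each lowest piece of U):
  |U|=1: {6}:1  {7}:1  {8}:1
  |U|=2: {2,7}:1  {6,7}:2  {6,8}:2  {7,8}:2
  |U|=3: {1,2,7}:1  {2,6,7}:3  {2,7,8}:3  {5,6,8}:2  {6,7,8}:6
  |U|=4: {1,2,6,7}:4  {1,2,7,8}:4  {2,6,7,8}:12  {4,5,6,8}:2  {5,6,7,8}:8
  |U|=5: {1,2,6,7,8}:20  {2,5,6,7,8}:20  {3,4,5,6,8}:2  {4,5,6,7,8}:10
  |U|=6: {0,3,4,5,6,8}:2  {1,2,5,6,7,8}:40  {2,4,5,6,7,8}:30  {3,4,5,6,7,8}:12
  |U|=7: {0,3,4,5,6,7,8}:14  {1,2,4,5,6,7,8}:70  {2,3,4,5,6,7,8}:42
  start at 0(e): 112
  start at 1(c): 56
sum over floor = 168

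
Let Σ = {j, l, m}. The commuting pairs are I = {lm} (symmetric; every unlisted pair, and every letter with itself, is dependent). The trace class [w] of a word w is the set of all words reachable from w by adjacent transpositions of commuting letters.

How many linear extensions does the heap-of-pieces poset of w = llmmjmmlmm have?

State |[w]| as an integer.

drop 0:l onto floor
drop 1:l onto {0:l}
drop 2:m onto floor
drop 3:m onto {2:m}
drop 4:j onto {1:l, 3:m}
drop 5:m onto {4:j}
drop 6:m onto {5:m}
drop 7:l onto {4:j}
drop 8:m onto {6:m}
drop 9:m onto {8:m}
ground layer = {0:l, 2:m}
drop-orders for the pieces not yet dropped (sum over which currently-grounded one goes next):
  1 to go: {7} 1  {9} 1
  2 to go: {7,9} 2  {8,9} 1
  3 to go: {6,8,9} 1  {7,8,9} 3
  4 to go: {5,6,8,9} 1  {6,7,8,9} 4
  5 to go: {5,6,7,8,9} 5
  6 to go: {4,5,6,7,8,9} 5
  7 to go: {1,4,5,6,7,8,9} 5  {3,4,5,6,7,8,9} 5
  8 to go: {0,1,4,5,6,7,8,9} 5  {1,3,4,5,6,7,8,9} 10  {2,3,4,5,6,7,8,9} 5
  if 0:l drops first: 15 orders
  if 2:m drops first: 15 orders
heap linearizations: 30

30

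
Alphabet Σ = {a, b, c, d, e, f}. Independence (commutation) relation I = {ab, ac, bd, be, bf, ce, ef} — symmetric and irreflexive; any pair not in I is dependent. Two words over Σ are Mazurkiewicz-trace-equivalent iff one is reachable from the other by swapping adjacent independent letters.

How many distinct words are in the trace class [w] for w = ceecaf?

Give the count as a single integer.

10

#0=c has no predecessor
#1=e has no predecessor
#2=e depends on [1:e]
#3=c depends on [0:c]
#4=a depends on [2:e]
#5=f depends on [3:c, 4:a]
sources: [0:c, 1:e]
N(rest) = Σ N(rest − s) over sources s of rest; N(one piece) = 1:
  size 1 → [5]=1
  size 2 → [3,5]=1  [4,5]=1
  size 3 → [0,3,5]=1  [2,4,5]=1  [3,4,5]=2
  size 4 → [0,3,4,5]=3  [1,2,4,5]=1  [2,3,4,5]=3
  first=0(c) contributes 4
  first=1(e) contributes 6
|[w]| = 10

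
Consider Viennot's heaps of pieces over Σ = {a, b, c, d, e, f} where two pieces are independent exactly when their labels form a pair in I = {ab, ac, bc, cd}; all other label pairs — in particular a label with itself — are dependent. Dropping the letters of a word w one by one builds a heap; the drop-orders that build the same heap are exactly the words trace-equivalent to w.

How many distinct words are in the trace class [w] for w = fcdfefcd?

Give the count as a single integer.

#0=f has no predecessor
#1=c depends on [0:f]
#2=d depends on [0:f]
#3=f depends on [1:c, 2:d]
#4=e depends on [3:f]
#5=f depends on [4:e]
#6=c depends on [5:f]
#7=d depends on [5:f]
sources: [0:f]
N(rest) = Σ N(rest − s) over sources s of rest; N(one piece) = 1:
  size 1 → [6]=1  [7]=1
  size 2 → [6,7]=2
  size 3 → [5,6,7]=2
  size 4 → [4,5,6,7]=2
  size 5 → [3,4,5,6,7]=2
  size 6 → [1,3,4,5,6,7]=2  [2,3,4,5,6,7]=2
  first=0(f) contributes 4

4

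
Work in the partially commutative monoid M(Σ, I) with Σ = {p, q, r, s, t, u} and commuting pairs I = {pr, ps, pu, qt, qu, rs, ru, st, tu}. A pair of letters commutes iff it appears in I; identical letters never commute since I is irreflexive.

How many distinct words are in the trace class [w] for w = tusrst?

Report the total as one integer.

20

0(t) covers ∅
1(u) covers ∅
2(s) covers 1:u
3(r) covers 0:t
4(s) covers 2:s
5(t) covers 3:r
floor of heap: 0:t, 1:u
completions by unplaced set U, small U first (add the entries for U minus each lowest piece of U):
  |U|=1: {4}:1  {5}:1
  |U|=2: {2,4}:1  {3,5}:1  {4,5}:2
  |U|=3: {0,3,5}:1  {1,2,4}:1  {2,4,5}:3  {3,4,5}:3
  |U|=4: {0,3,4,5}:4  {1,2,4,5}:4  {2,3,4,5}:6
  start at 0(t): 10
  start at 1(u): 10
sum over floor = 20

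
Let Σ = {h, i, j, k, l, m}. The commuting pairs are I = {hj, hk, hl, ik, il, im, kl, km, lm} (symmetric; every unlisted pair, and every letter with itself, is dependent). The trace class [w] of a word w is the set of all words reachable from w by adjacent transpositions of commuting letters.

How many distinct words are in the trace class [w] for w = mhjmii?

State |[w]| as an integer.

6

drop 0:m onto floor
drop 1:h onto {0:m}
drop 2:j onto {0:m}
drop 3:m onto {1:h, 2:j}
drop 4:i onto {1:h, 2:j}
drop 5:i onto {4:i}
ground layer = {0:m}
drop-orders for the pieces not yet dropped (sum over which currently-grounded one goes next):
  1 to go: {3} 1  {5} 1
  2 to go: {3,5} 2  {4,5} 1
  3 to go: {3,4,5} 3
  4 to go: {1,3,4,5} 3  {2,3,4,5} 3
  if 0:m drops first: 6 orders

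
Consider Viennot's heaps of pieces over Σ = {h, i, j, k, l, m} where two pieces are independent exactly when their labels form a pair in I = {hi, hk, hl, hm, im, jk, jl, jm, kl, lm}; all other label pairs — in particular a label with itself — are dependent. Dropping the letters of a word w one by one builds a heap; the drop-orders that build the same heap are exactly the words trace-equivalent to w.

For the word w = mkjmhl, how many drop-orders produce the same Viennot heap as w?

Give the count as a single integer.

60

drop 0:m onto floor
drop 1:k onto {0:m}
drop 2:j onto floor
drop 3:m onto {1:k}
drop 4:h onto {2:j}
drop 5:l onto floor
ground layer = {0:m, 2:j, 5:l}
drop-orders for the pieces not yet dropped (sum over which currently-grounded one goes next):
  1 to go: {3} 1  {4} 1  {5} 1
  2 to go: {1,3} 1  {2,4} 1  {3,4} 2  {3,5} 2  {4,5} 2
  3 to go: {0,1,3} 1  {1,3,4} 3  {1,3,5} 3  {2,3,4} 3  {2,4,5} 3  {3,4,5} 6
  4 to go: {0,1,3,4} 4  {0,1,3,5} 4  {1,2,3,4} 6  {1,3,4,5} 12  {2,3,4,5} 12
  if 0:m drops first: 30 orders
  if 2:j drops first: 20 orders
  if 5:l drops first: 10 orders
heap linearizations: 60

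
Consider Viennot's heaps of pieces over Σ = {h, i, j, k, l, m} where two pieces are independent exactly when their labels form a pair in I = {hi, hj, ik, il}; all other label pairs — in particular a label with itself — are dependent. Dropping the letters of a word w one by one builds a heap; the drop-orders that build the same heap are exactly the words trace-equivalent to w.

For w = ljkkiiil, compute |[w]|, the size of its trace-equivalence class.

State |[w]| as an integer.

20

drop 0:l onto floor
drop 1:j onto {0:l}
drop 2:k onto {1:j}
drop 3:k onto {2:k}
drop 4:i onto {1:j}
drop 5:i onto {4:i}
drop 6:i onto {5:i}
drop 7:l onto {3:k}
ground layer = {0:l}
drop-orders for the pieces not yet dropped (sum over which currently-grounded one goes next):
  1 to go: {6} 1  {7} 1
  2 to go: {3,7} 1  {5,6} 1  {6,7} 2
  3 to go: {2,3,7} 1  {3,6,7} 3  {4,5,6} 1  {5,6,7} 3
  4 to go: {2,3,6,7} 4  {3,5,6,7} 6  {4,5,6,7} 4
  5 to go: {2,3,5,6,7} 10  {3,4,5,6,7} 10
  6 to go: {2,3,4,5,6,7} 20
  if 0:l drops first: 20 orders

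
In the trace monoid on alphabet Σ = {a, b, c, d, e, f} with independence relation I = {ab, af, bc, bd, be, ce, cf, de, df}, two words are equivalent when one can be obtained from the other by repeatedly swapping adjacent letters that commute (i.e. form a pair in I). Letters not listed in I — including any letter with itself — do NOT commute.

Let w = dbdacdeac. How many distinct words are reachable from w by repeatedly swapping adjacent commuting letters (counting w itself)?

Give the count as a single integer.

27

#0=d has no predecessor
#1=b has no predecessor
#2=d depends on [0:d]
#3=a depends on [2:d]
#4=c depends on [3:a]
#5=d depends on [4:c]
#6=e depends on [3:a]
#7=a depends on [5:d, 6:e]
#8=c depends on [7:a]
sources: [0:d, 1:b]
N(rest) = Σ N(rest − s) over sources s of rest; N(one piece) = 1:
  size 1 → [1]=1  [8]=1
  size 2 → [1,8]=2  [7,8]=1
  size 3 → [1,7,8]=3  [5,7,8]=1  [6,7,8]=1
  size 4 → [1,5,7,8]=4  [1,6,7,8]=4  [4,5,7,8]=1  [5,6,7,8]=2
  size 5 → [1,4,5,7,8]=5  [1,5,6,7,8]=10  [4,5,6,7,8]=3
  size 6 → [1,4,5,6,7,8]=18  [3,4,5,6,7,8]=3
  size 7 → [1,3,4,5,6,7,8]=21  [2,3,4,5,6,7,8]=3
  first=0(d) contributes 24
  first=1(b) contributes 3
|[w]| = 27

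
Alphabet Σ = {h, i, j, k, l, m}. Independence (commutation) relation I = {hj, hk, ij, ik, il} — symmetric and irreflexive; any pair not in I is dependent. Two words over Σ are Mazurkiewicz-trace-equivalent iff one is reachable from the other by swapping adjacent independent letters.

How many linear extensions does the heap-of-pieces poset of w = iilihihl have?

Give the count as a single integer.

4

#0=i has no predecessor
#1=i depends on [0:i]
#2=l has no predecessor
#3=i depends on [1:i]
#4=h depends on [2:l, 3:i]
#5=i depends on [4:h]
#6=h depends on [5:i]
#7=l depends on [6:h]
sources: [0:i, 2:l]
N(rest) = Σ N(rest − s) over sources s of rest; N(one piece) = 1:
  size 1 → [7]=1
  size 2 → [6,7]=1
  size 3 → [5,6,7]=1
  size 4 → [4,5,6,7]=1
  size 5 → [2,4,5,6,7]=1  [3,4,5,6,7]=1
  size 6 → [1,3,4,5,6,7]=1  [2,3,4,5,6,7]=2
  first=0(i) contributes 3
  first=2(l) contributes 1
|[w]| = 4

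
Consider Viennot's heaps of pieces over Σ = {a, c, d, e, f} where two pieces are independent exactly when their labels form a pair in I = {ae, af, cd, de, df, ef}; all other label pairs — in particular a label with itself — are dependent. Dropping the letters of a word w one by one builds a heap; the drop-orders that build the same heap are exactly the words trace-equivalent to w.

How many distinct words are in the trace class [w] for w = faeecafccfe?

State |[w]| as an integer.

#0=f has no predecessor
#1=a has no predecessor
#2=e has no predecessor
#3=e depends on [2:e]
#4=c depends on [0:f, 1:a, 3:e]
#5=a depends on [4:c]
#6=f depends on [4:c]
#7=c depends on [5:a, 6:f]
#8=c depends on [7:c]
#9=f depends on [8:c]
#10=e depends on [8:c]
sources: [0:f, 1:a, 2:e]
N(rest) = Σ N(rest − s) over sources s of rest; N(one piece) = 1:
  size 1 → [9]=1  [10]=1
  size 2 → [9,10]=2
  size 3 → [8,9,10]=2
  size 4 → [7,8,9,10]=2
  size 5 → [5,7,8,9,10]=2  [6,7,8,9,10]=2
  size 6 → [5,6,7,8,9,10]=4
  size 7 → [4,5,6,7,8,9,10]=4
  size 8 → [0,4,5,6,7,8,9,10]=4  [1,4,5,6,7,8,9,10]=4  [3,4,5,6,7,8,9,10]=4
  size 9 → [0,1,4,5,6,7,8,9,10]=8  [0,3,4,5,6,7,8,9,10]=8  [1,3,4,5,6,7,8,9,10]=8  [2,3,4,5,6,7,8,9,10]=4
  first=0(f) contributes 12
  first=1(a) contributes 12
  first=2(e) contributes 24
|[w]| = 48

48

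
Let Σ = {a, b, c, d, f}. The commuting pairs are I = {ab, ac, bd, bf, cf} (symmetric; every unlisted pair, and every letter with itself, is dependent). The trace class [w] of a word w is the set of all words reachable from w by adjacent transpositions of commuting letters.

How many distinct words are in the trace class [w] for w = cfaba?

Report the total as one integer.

piece 0:c — minimal
piece 1:f — minimal
piece 2:a rests on {1:f}
piece 3:b rests on {0:c}
piece 4:a rests on {2:a}
minimal pieces: {0:c, 1:f}
ways to finish when only these pieces remain (= sum over removing one remaining piece with nothing left below it):
  1 left: {3}→1  {4}→1
  2 left: {0,3}→1  {2,4}→1  {3,4}→2
  3 left: {0,3,4}→3  {1,2,4}→1  {2,3,4}→3
  placing 0:c first → 4 extensions
  placing 1:f first → 6 extensions
total linear extensions = 10

10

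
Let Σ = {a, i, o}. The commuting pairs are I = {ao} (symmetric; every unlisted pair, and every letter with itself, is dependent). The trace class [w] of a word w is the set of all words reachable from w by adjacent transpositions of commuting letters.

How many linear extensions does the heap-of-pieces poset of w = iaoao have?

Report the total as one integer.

6

#0=i has no predecessor
#1=a depends on [0:i]
#2=o depends on [0:i]
#3=a depends on [1:a]
#4=o depends on [2:o]
sources: [0:i]
N(rest) = Σ N(rest − s) over sources s of rest; N(one piece) = 1:
  size 1 → [3]=1  [4]=1
  size 2 → [1,3]=1  [2,4]=1  [3,4]=2
  size 3 → [1,3,4]=3  [2,3,4]=3
  first=0(i) contributes 6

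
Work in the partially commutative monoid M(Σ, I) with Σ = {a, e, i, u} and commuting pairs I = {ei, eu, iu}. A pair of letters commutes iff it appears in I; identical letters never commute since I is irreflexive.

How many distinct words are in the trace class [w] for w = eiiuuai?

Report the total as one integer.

30

drop 0:e onto floor
drop 1:i onto floor
drop 2:i onto {1:i}
drop 3:u onto floor
drop 4:u onto {3:u}
drop 5:a onto {0:e, 2:i, 4:u}
drop 6:i onto {5:a}
ground layer = {0:e, 1:i, 3:u}
drop-orders for the pieces not yet dropped (sum over which currently-grounded one goes next):
  1 to go: {6} 1
  2 to go: {5,6} 1
  3 to go: {0,5,6} 1  {2,5,6} 1  {4,5,6} 1
  4 to go: {0,2,5,6} 2  {0,4,5,6} 2  {1,2,5,6} 1  {2,4,5,6} 2  {3,4,5,6} 1
  5 to go: {0,1,2,5,6} 3  {0,2,4,5,6} 6  {0,3,4,5,6} 3  {1,2,4,5,6} 3  {2,3,4,5,6} 3
  if 0:e drops first: 6 orders
  if 1:i drops first: 12 orders
  if 3:u drops first: 12 orders
heap linearizations: 30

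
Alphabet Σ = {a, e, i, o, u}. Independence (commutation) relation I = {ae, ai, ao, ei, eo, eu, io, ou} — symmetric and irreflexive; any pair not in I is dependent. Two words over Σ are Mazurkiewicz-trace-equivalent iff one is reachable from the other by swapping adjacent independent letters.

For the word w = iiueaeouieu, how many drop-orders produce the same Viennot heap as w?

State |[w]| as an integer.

1320

drop 0:i onto floor
drop 1:i onto {0:i}
drop 2:u onto {1:i}
drop 3:e onto floor
drop 4:a onto {2:u}
drop 5:e onto {3:e}
drop 6:o onto floor
drop 7:u onto {4:a}
drop 8:i onto {7:u}
drop 9:e onto {5:e}
drop 10:u onto {8:i}
ground layer = {0:i, 3:e, 6:o}
drop-orders for the pieces not yet dropped (sum over which currently-grounded one goes next):
  1 to go: {6} 1  {9} 1  {10} 1
  2 to go: {5,9} 1  {6,9} 2  {6,10} 2  {8,10} 1  {9,10} 2
  3 to go: {3,5,9} 1  {5,6,9} 3  {5,9,10} 3  {6,8,10} 3  {6,9,10} 6  {7,8,10} 1  {8,9,10} 3
  4 to go: {3,5,6,9} 4  {3,5,9,10} 4  {4,7,8,10} 1  {5,6,9,10} 12  {5,8,9,10} 6  {6,7,8,10} 4  {6,8,9,10} 12  {7,8,9,10} 4
  5 to go: {2,4,7,8,10} 1  {3,5,6,9,10} 20  {3,5,8,9,10} 10  {4,6,7,8,10} 5  {4,7,8,9,10} 5  {5,6,8,9,10} 30  {5,7,8,9,10} 10  {6,7,8,9,10} 20
  6 to go: {1,2,4,7,8,10} 1  {2,4,6,7,8,10} 6  {2,4,7,8,9,10} 6  {3,5,6,8,9,10} 60  {3,5,7,8,9,10} 20  {4,5,7,8,9,10} 15  {4,6,7,8,9,10} 30  {5,6,7,8,9,10} 60
  7 to go: {0,1,2,4,7,8,10} 1  {1,2,4,6,7,8,10} 7  {1,2,4,7,8,9,10} 7  {2,4,5,7,8,9,10} 21  {2,4,6,7,8,9,10} 42  {3,4,5,7,8,9,10} 35  {3,5,6,7,8,9,10} 140  {4,5,6,7,8,9,10} 105
  8 to go: {0,1,2,4,6,7,8,10} 8  {0,1,2,4,7,8,9,10} 8  {1,2,4,5,7,8,9,10} 28  {1,2,4,6,7,8,9,10} 56  {2,3,4,5,7,8,9,10} 56  {2,4,5,6,7,8,9,10} 168  {3,4,5,6,7,8,9,10} 280
  9 to go: {0,1,2,4,5,7,8,9,10} 36  {0,1,2,4,6,7,8,9,10} 72  {1,2,3,4,5,7,8,9,10} 84  {1,2,4,5,6,7,8,9,10} 252  {2,3,4,5,6,7,8,9,10} 504
  if 0:i drops first: 840 orders
  if 3:e drops first: 360 orders
  if 6:o drops first: 120 orders
heap linearizations: 1320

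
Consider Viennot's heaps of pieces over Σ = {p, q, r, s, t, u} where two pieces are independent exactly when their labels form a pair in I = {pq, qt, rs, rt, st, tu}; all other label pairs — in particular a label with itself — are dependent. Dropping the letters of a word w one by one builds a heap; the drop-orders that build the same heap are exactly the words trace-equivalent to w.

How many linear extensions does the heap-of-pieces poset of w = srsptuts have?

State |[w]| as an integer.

18

piece 0:s — minimal
piece 1:r — minimal
piece 2:s rests on {0:s}
piece 3:p rests on {1:r, 2:s}
piece 4:t rests on {3:p}
piece 5:u rests on {3:p}
piece 6:t rests on {4:t}
piece 7:s rests on {5:u}
minimal pieces: {0:s, 1:r}
ways to finish when only these pieces remain (= sum over removing one remaining piece with nothing left below it):
  1 left: {6}→1  {7}→1
  2 left: {4,6}→1  {5,7}→1  {6,7}→2
  3 left: {4,6,7}→3  {5,6,7}→3
  4 left: {4,5,6,7}→6
  5 left: {3,4,5,6,7}→6
  6 left: {1,3,4,5,6,7}→6  {2,3,4,5,6,7}→6
  placing 0:s first → 12 extensions
  placing 1:r first → 6 extensions
total linear extensions = 18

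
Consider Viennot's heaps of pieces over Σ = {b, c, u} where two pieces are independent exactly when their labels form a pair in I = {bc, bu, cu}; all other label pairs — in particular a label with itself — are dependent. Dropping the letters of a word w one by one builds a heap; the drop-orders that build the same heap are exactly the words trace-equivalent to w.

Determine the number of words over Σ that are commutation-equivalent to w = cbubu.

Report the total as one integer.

piece 0:c — minimal
piece 1:b — minimal
piece 2:u — minimal
piece 3:b rests on {1:b}
piece 4:u rests on {2:u}
minimal pieces: {0:c, 1:b, 2:u}
ways to finish when only these pieces remain (= sum over removing one remaining piece with nothing left below it):
  1 left: {0}→1  {3}→1  {4}→1
  2 left: {0,3}→2  {0,4}→2  {1,3}→1  {2,4}→1  {3,4}→2
  3 left: {0,1,3}→3  {0,2,4}→3  {0,3,4}→6  {1,3,4}→3  {2,3,4}→3
  placing 0:c first → 6 extensions
  placing 1:b first → 12 extensions
  placing 2:u first → 12 extensions
total linear extensions = 30

30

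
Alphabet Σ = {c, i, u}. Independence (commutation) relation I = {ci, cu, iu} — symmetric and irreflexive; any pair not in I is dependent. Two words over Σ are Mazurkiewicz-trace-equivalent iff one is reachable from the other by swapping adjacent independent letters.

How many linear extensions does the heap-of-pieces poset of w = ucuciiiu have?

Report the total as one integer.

0(u) covers ∅
1(c) covers ∅
2(u) covers 0:u
3(c) covers 1:c
4(i) covers ∅
5(i) covers 4:i
6(i) covers 5:i
7(u) covers 2:u
floor of heap: 0:u, 1:c, 4:i
completions by unplaced set U, small U first (add the entries for U minus each lowest piece of U):
  |U|=1: {3}:1  {6}:1  {7}:1
  |U|=2: {1,3}:1  {2,7}:1  {3,6}:2  {3,7}:2  {5,6}:1  {6,7}:2
  |U|=3: {0,2,7}:1  {1,3,6}:3  {1,3,7}:3  {2,3,7}:3  {2,6,7}:3  {3,5,6}:3  {3,6,7}:6  {4,5,6}:1  {5,6,7}:3
  |U|=4: {0,2,3,7}:4  {0,2,6,7}:4  {1,2,3,7}:6  {1,3,5,6}:6  {1,3,6,7}:12  {2,3,6,7}:12  {2,5,6,7}:6  {3,4,5,6}:4  {3,5,6,7}:12  {4,5,6,7}:4
  |U|=5: {0,1,2,3,7}:10  {0,2,3,6,7}:20  {0,2,5,6,7}:10  {1,2,3,6,7}:30  {1,3,4,5,6}:10  {1,3,5,6,7}:30  {2,3,5,6,7}:30  {2,4,5,6,7}:10  {3,4,5,6,7}:20
  |U|=6: {0,1,2,3,6,7}:60  {0,2,3,5,6,7}:60  {0,2,4,5,6,7}:20  {1,2,3,5,6,7}:90  {1,3,4,5,6,7}:60  {2,3,4,5,6,7}:60
  start at 0(u): 210
  start at 1(c): 140
  start at 4(i): 210
sum over floor = 560

560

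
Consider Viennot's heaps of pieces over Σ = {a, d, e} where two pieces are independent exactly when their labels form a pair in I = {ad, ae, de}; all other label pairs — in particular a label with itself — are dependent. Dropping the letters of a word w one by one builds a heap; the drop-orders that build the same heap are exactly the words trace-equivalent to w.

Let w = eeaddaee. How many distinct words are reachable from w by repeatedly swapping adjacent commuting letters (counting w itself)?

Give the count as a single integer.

420

drop 0:e onto floor
drop 1:e onto {0:e}
drop 2:a onto floor
drop 3:d onto floor
drop 4:d onto {3:d}
drop 5:a onto {2:a}
drop 6:e onto {1:e}
drop 7:e onto {6:e}
ground layer = {0:e, 2:a, 3:d}
drop-orders for the pieces not yet dropped (sum over which currently-grounded one goes next):
  1 to go: {4} 1  {5} 1  {7} 1
  2 to go: {2,5} 1  {3,4} 1  {4,5} 2  {4,7} 2  {5,7} 2  {6,7} 1
  3 to go: {1,6,7} 1  {2,4,5} 3  {2,5,7} 3  {3,4,5} 3  {3,4,7} 3  {4,5,7} 6  {4,6,7} 3  {5,6,7} 3
  4 to go: {0,1,6,7} 1  {1,4,6,7} 4  {1,5,6,7} 4  {2,3,4,5} 6  {2,4,5,7} 12  {2,5,6,7} 6  {3,4,5,7} 12  {3,4,6,7} 6  {4,5,6,7} 12
  5 to go: {0,1,4,6,7} 5  {0,1,5,6,7} 5  {1,2,5,6,7} 10  {1,3,4,6,7} 10  {1,4,5,6,7} 20  {2,3,4,5,7} 30  {2,4,5,6,7} 30  {3,4,5,6,7} 30
  6 to go: {0,1,2,5,6,7} 15  {0,1,3,4,6,7} 15  {0,1,4,5,6,7} 30  {1,2,4,5,6,7} 60  {1,3,4,5,6,7} 60  {2,3,4,5,6,7} 90
  if 0:e drops first: 210 orders
  if 2:a drops first: 105 orders
  if 3:d drops first: 105 orders
heap linearizations: 420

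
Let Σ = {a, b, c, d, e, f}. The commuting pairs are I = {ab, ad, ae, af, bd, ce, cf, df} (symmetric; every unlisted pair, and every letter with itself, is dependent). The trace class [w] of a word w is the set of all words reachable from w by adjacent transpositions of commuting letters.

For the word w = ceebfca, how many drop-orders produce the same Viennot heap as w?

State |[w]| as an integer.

piece 0:c — minimal
piece 1:e — minimal
piece 2:e rests on {1:e}
piece 3:b rests on {0:c, 2:e}
piece 4:f rests on {3:b}
piece 5:c rests on {3:b}
piece 6:a rests on {5:c}
minimal pieces: {0:c, 1:e}
ways to finish when only these pieces remain (= sum over removing one remaining piece with nothing left below it):
  1 left: {4}→1  {6}→1
  2 left: {4,6}→2  {5,6}→1
  3 left: {4,5,6}→3
  4 left: {3,4,5,6}→3
  5 left: {0,3,4,5,6}→3  {2,3,4,5,6}→3
  placing 0:c first → 3 extensions
  placing 1:e first → 6 extensions
total linear extensions = 9

9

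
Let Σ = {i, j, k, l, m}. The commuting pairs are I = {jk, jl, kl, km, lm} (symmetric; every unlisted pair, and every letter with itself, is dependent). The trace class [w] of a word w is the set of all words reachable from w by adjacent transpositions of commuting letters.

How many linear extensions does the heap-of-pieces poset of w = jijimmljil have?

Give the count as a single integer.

4

piece 0:j — minimal
piece 1:i rests on {0:j}
piece 2:j rests on {1:i}
piece 3:i rests on {2:j}
piece 4:m rests on {3:i}
piece 5:m rests on {4:m}
piece 6:l rests on {3:i}
piece 7:j rests on {5:m}
piece 8:i rests on {6:l, 7:j}
piece 9:l rests on {8:i}
minimal pieces: {0:j}
ways to finish when only these pieces remain (= sum over removing one remaining piece with nothing left below it):
  1 left: {9}→1
  2 left: {8,9}→1
  3 left: {6,8,9}→1  {7,8,9}→1
  4 left: {5,7,8,9}→1  {6,7,8,9}→2
  5 left: {4,5,7,8,9}→1  {5,6,7,8,9}→3
  6 left: {4,5,6,7,8,9}→4
  7 left: {3,4,5,6,7,8,9}→4
  8 left: {2,3,4,5,6,7,8,9}→4
  placing 0:j first → 4 extensions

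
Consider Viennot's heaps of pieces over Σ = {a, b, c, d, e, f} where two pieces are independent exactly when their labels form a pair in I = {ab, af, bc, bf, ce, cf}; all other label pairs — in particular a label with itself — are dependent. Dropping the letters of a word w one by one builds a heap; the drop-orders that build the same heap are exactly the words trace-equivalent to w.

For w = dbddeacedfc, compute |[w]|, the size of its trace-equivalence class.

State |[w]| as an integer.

4

drop 0:d onto floor
drop 1:b onto {0:d}
drop 2:d onto {1:b}
drop 3:d onto {2:d}
drop 4:e onto {3:d}
drop 5:a onto {4:e}
drop 6:c onto {5:a}
drop 7:e onto {5:a}
drop 8:d onto {6:c, 7:e}
drop 9:f onto {8:d}
drop 10:c onto {8:d}
ground layer = {0:d}
drop-orders for the pieces not yet dropped (sum over which currently-grounded one goes next):
  1 to go: {9} 1  {10} 1
  2 to go: {9,10} 2
  3 to go: {8,9,10} 2
  4 to go: {6,8,9,10} 2  {7,8,9,10} 2
  5 to go: {6,7,8,9,10} 4
  6 to go: {5,6,7,8,9,10} 4
  7 to go: {4,5,6,7,8,9,10} 4
  8 to go: {3,4,5,6,7,8,9,10} 4
  9 to go: {2,3,4,5,6,7,8,9,10} 4
  if 0:d drops first: 4 orders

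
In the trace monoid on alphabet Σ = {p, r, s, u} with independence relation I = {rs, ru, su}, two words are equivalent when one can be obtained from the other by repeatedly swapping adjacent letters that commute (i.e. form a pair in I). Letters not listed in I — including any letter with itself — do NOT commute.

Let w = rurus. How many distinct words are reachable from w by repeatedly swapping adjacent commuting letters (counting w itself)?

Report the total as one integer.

30

#0=r has no predecessor
#1=u has no predecessor
#2=r depends on [0:r]
#3=u depends on [1:u]
#4=s has no predecessor
sources: [0:r, 1:u, 4:s]
N(rest) = Σ N(rest − s) over sources s of rest; N(one piece) = 1:
  size 1 → [2]=1  [3]=1  [4]=1
  size 2 → [0,2]=1  [1,3]=1  [2,3]=2  [2,4]=2  [3,4]=2
  size 3 → [0,2,3]=3  [0,2,4]=3  [1,2,3]=3  [1,3,4]=3  [2,3,4]=6
  first=0(r) contributes 12
  first=1(u) contributes 12
  first=4(s) contributes 6
|[w]| = 30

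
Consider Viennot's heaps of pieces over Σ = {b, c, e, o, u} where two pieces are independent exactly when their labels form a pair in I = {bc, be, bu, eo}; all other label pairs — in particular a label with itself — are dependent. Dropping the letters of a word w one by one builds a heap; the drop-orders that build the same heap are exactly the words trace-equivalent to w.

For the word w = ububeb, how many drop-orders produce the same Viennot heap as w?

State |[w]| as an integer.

20

piece 0:u — minimal
piece 1:b — minimal
piece 2:u rests on {0:u}
piece 3:b rests on {1:b}
piece 4:e rests on {2:u}
piece 5:b rests on {3:b}
minimal pieces: {0:u, 1:b}
ways to finish when only these pieces remain (= sum over removing one remaining piece with nothing left below it):
  1 left: {4}→1  {5}→1
  2 left: {2,4}→1  {3,5}→1  {4,5}→2
  3 left: {0,2,4}→1  {1,3,5}→1  {2,4,5}→3  {3,4,5}→3
  4 left: {0,2,4,5}→4  {1,3,4,5}→4  {2,3,4,5}→6
  placing 0:u first → 10 extensions
  placing 1:b first → 10 extensions
total linear extensions = 20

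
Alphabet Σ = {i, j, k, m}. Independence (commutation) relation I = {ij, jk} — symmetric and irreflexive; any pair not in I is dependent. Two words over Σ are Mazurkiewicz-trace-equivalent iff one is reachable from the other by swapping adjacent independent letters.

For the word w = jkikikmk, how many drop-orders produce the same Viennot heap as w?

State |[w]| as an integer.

6

piece 0:j — minimal
piece 1:k — minimal
piece 2:i rests on {1:k}
piece 3:k rests on {2:i}
piece 4:i rests on {3:k}
piece 5:k rests on {4:i}
piece 6:m rests on {0:j, 5:k}
piece 7:k rests on {6:m}
minimal pieces: {0:j, 1:k}
ways to finish when only these pieces remain (= sum over removing one remaining piece with nothing left below it):
  1 left: {7}→1
  2 left: {6,7}→1
  3 left: {0,6,7}→1  {5,6,7}→1
  4 left: {0,5,6,7}→2  {4,5,6,7}→1
  5 left: {0,4,5,6,7}→3  {3,4,5,6,7}→1
  6 left: {0,3,4,5,6,7}→4  {2,3,4,5,6,7}→1
  placing 0:j first → 1 extensions
  placing 1:k first → 5 extensions
total linear extensions = 6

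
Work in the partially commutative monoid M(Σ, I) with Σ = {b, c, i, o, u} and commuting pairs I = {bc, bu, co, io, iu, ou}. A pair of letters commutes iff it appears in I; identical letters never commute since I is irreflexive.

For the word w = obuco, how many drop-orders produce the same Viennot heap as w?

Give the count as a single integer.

10

0(o) covers ∅
1(b) covers 0:o
2(u) covers ∅
3(c) covers 2:u
4(o) covers 1:b
floor of heap: 0:o, 2:u
completions by unplaced set U, small U first (add the entries for U minus each lowest piece of U):
  |U|=1: {3}:1  {4}:1
  |U|=2: {1,4}:1  {2,3}:1  {3,4}:2
  |U|=3: {0,1,4}:1  {1,3,4}:3  {2,3,4}:3
  start at 0(o): 6
  start at 2(u): 4
sum over floor = 10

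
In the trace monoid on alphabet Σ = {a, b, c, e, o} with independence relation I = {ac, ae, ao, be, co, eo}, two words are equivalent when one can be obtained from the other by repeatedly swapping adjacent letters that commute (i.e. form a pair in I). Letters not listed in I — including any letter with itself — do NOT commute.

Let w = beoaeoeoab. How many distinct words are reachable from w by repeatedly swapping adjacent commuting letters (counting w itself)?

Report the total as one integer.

1200

drop 0:b onto floor
drop 1:e onto floor
drop 2:o onto {0:b}
drop 3:a onto {0:b}
drop 4:e onto {1:e}
drop 5:o onto {2:o}
drop 6:e onto {4:e}
drop 7:o onto {5:o}
drop 8:a onto {3:a}
drop 9:b onto {7:o, 8:a}
ground layer = {0:b, 1:e}
drop-orders for the pieces not yet dropped (sum over which currently-grounded one goes next):
  1 to go: {6} 1  {9} 1
  2 to go: {4,6} 1  {6,9} 2  {7,9} 1  {8,9} 1
  3 to go: {1,4,6} 1  {3,8,9} 1  {4,6,9} 3  {5,7,9} 1  {6,7,9} 3  {6,8,9} 3  {7,8,9} 2
  4 to go: {1,4,6,9} 4  {2,5,7,9} 1  {3,6,8,9} 4  {3,7,8,9} 3  {4,6,7,9} 6  {4,6,8,9} 6  {5,6,7,9} 4  {5,7,8,9} 3  {6,7,8,9} 8
  5 to go: {1,4,6,7,9} 10  {1,4,6,8,9} 10  {2,5,6,7,9} 5  {2,5,7,8,9} 4  {3,4,6,8,9} 10  {3,5,7,8,9} 6  {3,6,7,8,9} 15  {4,5,6,7,9} 10  {4,6,7,8,9} 20  {5,6,7,8,9} 15
  6 to go: {1,3,4,6,8,9} 20  {1,4,5,6,7,9} 20  {1,4,6,7,8,9} 40  {2,3,5,7,8,9} 10  {2,4,5,6,7,9} 15  {2,5,6,7,8,9} 24  {3,4,6,7,8,9} 45  {3,5,6,7,8,9} 36  {4,5,6,7,8,9} 45
  7 to go: {0,2,3,5,7,8,9} 10  {1,2,4,5,6,7,9} 35  {1,3,4,6,7,8,9} 105  {1,4,5,6,7,8,9} 105  {2,3,5,6,7,8,9} 70  {2,4,5,6,7,8,9} 84  {3,4,5,6,7,8,9} 126
  8 to go: {0,2,3,5,6,7,8,9} 80  {1,2,4,5,6,7,8,9} 224  {1,3,4,5,6,7,8,9} 336  {2,3,4,5,6,7,8,9} 280
  if 0:b drops first: 840 orders
  if 1:e drops first: 360 orders
heap linearizations: 1200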